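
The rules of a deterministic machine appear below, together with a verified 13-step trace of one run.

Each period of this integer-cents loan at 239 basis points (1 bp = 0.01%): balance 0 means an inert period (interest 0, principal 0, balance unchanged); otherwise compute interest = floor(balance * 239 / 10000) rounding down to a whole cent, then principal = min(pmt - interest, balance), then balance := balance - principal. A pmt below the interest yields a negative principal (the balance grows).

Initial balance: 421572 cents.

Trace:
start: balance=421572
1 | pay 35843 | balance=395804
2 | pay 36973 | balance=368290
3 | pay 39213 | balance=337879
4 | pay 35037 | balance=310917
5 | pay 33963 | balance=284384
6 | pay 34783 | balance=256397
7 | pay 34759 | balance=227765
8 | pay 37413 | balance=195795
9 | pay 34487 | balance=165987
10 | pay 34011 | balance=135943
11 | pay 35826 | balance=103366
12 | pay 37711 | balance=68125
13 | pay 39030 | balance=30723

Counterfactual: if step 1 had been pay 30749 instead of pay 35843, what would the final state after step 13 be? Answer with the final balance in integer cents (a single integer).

37485

(re-executing from step 1 with the substitution; state before step 1: balance=421572)
1 | pay 30749 | balance=400898
2 | pay 36973 | balance=373506
3 | pay 39213 | balance=343219
4 | pay 35037 | balance=316384
5 | pay 33963 | balance=289982
6 | pay 34783 | balance=262129
7 | pay 34759 | balance=233634
8 | pay 37413 | balance=201804
9 | pay 34487 | balance=172140
10 | pay 34011 | balance=142243
11 | pay 35826 | balance=109816
12 | pay 37711 | balance=74729
13 | pay 39030 | balance=37485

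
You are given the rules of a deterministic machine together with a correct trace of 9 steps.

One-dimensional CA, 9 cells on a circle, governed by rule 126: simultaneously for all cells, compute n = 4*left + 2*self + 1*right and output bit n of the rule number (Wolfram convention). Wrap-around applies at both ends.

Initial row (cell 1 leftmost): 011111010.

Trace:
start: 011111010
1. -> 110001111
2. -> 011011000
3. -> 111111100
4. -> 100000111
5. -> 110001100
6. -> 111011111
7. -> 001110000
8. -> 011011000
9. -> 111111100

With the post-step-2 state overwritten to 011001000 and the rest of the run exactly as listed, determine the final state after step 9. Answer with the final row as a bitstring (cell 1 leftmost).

state after step 2 := 011001000
3. -> 111111100
4. -> 100000111
5. -> 110001100
6. -> 111011111
7. -> 001110000
8. -> 011011000
9. -> 111111100

111111100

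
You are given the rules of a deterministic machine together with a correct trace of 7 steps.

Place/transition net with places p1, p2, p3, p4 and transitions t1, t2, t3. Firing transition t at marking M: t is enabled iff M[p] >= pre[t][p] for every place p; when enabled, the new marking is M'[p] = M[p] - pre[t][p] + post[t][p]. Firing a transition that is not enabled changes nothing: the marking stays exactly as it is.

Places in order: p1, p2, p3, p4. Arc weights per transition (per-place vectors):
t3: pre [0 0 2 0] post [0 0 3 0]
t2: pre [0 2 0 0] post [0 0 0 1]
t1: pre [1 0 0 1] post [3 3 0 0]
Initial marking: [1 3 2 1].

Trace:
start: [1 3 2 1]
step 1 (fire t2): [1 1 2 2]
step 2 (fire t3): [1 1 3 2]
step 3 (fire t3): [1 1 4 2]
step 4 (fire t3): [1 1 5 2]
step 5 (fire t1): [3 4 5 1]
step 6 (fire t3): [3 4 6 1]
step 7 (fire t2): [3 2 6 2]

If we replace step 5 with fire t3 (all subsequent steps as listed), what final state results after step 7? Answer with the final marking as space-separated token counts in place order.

1 1 7 2

(re-executing from step 5 with the substitution; state before step 5: [1 1 5 2])
step 5 (fire t3): [1 1 6 2]
step 6 (fire t3): [1 1 7 2]
step 7 (fire t2): [1 1 7 2]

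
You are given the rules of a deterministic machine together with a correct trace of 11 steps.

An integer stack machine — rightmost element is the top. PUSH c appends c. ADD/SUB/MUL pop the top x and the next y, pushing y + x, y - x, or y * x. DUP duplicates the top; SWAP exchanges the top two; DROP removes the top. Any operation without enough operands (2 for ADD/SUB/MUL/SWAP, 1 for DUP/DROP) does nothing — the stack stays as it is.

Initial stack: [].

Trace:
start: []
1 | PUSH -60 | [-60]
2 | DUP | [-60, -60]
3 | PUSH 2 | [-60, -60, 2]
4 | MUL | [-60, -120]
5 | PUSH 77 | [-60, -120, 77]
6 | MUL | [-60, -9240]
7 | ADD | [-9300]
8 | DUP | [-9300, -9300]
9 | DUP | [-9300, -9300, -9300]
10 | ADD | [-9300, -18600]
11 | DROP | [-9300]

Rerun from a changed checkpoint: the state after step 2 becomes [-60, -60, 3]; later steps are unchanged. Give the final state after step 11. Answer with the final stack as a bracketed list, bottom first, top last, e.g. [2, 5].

state after step 2 := [-60, -60, 3]
3 | PUSH 2 | [-60, -60, 3, 2]
4 | MUL | [-60, -60, 6]
5 | PUSH 77 | [-60, -60, 6, 77]
6 | MUL | [-60, -60, 462]
7 | ADD | [-60, 402]
8 | DUP | [-60, 402, 402]
9 | DUP | [-60, 402, 402, 402]
10 | ADD | [-60, 402, 804]
11 | DROP | [-60, 402]

[-60, 402]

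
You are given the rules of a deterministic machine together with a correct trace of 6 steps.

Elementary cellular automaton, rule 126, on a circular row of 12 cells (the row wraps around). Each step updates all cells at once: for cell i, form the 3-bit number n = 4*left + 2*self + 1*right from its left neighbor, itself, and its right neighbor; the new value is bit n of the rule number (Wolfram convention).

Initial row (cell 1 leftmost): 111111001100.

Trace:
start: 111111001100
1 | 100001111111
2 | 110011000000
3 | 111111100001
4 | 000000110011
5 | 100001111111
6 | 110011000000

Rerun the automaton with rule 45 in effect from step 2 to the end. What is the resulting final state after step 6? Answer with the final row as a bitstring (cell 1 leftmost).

110101000100

(re-executing steps 2..6 under rule 45; state before step 2: 100001111111)
2 | 001101000000
3 | 101011011111
4 | 011110110000
5 | 010001100111
6 | 110101000100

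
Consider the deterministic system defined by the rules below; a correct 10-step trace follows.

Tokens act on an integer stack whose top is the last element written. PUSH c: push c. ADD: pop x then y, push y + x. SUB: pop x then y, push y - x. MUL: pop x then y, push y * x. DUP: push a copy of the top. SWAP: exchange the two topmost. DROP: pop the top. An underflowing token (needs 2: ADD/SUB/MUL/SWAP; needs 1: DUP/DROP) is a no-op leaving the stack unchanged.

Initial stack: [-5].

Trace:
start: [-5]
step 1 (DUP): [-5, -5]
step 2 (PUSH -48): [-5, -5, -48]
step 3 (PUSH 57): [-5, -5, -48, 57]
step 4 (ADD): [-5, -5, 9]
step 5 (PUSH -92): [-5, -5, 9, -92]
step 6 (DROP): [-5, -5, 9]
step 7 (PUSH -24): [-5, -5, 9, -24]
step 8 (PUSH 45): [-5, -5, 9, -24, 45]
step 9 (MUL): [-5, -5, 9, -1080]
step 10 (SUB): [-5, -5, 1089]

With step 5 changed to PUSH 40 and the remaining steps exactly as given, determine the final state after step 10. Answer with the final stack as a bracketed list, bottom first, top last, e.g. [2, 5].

[-5, -5, 1089]

(re-executing from step 5 with the substitution; state before step 5: [-5, -5, 9])
step 5 (PUSH 40): [-5, -5, 9, 40]
step 6 (DROP): [-5, -5, 9]
step 7 (PUSH -24): [-5, -5, 9, -24]
step 8 (PUSH 45): [-5, -5, 9, -24, 45]
step 9 (MUL): [-5, -5, 9, -1080]
step 10 (SUB): [-5, -5, 1089]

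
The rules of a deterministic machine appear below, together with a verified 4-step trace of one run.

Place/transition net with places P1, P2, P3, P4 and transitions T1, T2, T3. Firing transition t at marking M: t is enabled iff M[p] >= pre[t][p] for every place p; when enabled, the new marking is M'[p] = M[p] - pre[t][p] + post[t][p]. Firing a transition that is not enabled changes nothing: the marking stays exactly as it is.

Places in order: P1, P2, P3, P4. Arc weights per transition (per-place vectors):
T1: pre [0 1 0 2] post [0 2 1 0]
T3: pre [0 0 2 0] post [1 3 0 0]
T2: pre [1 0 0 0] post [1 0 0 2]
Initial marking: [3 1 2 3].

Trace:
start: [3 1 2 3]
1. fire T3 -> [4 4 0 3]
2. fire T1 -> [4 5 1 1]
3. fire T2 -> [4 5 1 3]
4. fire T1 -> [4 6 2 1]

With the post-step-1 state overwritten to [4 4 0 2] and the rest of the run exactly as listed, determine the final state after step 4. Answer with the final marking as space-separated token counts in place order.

4 6 2 0

state after step 1 := [4 4 0 2]
2. fire T1 -> [4 5 1 0]
3. fire T2 -> [4 5 1 2]
4. fire T1 -> [4 6 2 0]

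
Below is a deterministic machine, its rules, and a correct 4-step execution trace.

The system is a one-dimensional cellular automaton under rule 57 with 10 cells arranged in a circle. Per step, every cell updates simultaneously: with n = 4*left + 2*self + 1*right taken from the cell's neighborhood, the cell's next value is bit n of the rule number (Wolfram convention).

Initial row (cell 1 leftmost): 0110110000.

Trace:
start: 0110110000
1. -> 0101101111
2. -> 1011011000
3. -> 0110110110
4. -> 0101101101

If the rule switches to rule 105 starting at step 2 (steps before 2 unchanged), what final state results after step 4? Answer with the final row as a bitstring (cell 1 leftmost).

0010100001

(re-executing steps 2..4 under rule 105; state before step 2: 0101101111)
2. -> 1011111001
3. -> 1110001001
4. -> 0010100001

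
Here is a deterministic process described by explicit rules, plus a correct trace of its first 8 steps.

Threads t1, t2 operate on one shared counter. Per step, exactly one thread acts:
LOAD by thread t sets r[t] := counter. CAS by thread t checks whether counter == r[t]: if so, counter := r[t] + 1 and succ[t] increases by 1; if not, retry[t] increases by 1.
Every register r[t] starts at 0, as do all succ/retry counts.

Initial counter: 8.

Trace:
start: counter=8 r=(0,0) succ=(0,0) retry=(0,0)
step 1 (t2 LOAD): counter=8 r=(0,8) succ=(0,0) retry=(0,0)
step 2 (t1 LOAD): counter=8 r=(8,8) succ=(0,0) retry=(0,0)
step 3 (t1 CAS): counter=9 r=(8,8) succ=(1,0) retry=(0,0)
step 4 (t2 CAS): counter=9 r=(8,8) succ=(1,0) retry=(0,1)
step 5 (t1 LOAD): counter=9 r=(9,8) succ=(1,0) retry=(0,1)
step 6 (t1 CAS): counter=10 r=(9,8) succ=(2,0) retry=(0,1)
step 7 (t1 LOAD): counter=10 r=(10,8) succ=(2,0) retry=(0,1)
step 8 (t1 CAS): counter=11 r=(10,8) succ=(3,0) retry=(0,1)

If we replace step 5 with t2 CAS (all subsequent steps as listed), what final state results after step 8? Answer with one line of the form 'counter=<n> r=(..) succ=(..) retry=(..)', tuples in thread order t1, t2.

(re-executing from step 5 with the substitution; state before step 5: counter=9 r=(8,8) succ=(1,0) retry=(0,1))
step 5 (t2 CAS): counter=9 r=(8,8) succ=(1,0) retry=(0,2)
step 6 (t1 CAS): counter=9 r=(8,8) succ=(1,0) retry=(1,2)
step 7 (t1 LOAD): counter=9 r=(9,8) succ=(1,0) retry=(1,2)
step 8 (t1 CAS): counter=10 r=(9,8) succ=(2,0) retry=(1,2)

counter=10 r=(9,8) succ=(2,0) retry=(1,2)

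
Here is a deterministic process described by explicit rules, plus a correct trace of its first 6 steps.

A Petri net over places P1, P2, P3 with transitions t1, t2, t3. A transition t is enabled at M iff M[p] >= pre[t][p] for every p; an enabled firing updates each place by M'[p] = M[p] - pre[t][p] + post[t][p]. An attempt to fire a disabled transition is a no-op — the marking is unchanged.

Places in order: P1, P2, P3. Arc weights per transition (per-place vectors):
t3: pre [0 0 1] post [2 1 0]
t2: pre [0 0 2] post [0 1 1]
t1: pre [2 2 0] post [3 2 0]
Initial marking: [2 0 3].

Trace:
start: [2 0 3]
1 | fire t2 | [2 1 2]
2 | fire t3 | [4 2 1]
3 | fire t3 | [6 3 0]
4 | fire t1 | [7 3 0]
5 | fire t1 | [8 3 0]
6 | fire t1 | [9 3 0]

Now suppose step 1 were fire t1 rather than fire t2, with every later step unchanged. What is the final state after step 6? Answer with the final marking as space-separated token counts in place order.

9 2 1

(re-executing from step 1 with the substitution; state before step 1: [2 0 3])
1 | fire t1 | [2 0 3]
2 | fire t3 | [4 1 2]
3 | fire t3 | [6 2 1]
4 | fire t1 | [7 2 1]
5 | fire t1 | [8 2 1]
6 | fire t1 | [9 2 1]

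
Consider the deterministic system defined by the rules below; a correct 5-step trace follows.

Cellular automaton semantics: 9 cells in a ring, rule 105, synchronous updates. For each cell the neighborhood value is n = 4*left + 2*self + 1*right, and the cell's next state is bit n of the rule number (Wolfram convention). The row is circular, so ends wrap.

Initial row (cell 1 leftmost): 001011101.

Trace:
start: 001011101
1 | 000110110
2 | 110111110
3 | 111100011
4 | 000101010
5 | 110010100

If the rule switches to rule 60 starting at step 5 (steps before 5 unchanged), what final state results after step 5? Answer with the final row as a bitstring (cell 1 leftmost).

(re-executing step 5 under rule 60; state before step 5: 000101010)
5 | 000111111

000111111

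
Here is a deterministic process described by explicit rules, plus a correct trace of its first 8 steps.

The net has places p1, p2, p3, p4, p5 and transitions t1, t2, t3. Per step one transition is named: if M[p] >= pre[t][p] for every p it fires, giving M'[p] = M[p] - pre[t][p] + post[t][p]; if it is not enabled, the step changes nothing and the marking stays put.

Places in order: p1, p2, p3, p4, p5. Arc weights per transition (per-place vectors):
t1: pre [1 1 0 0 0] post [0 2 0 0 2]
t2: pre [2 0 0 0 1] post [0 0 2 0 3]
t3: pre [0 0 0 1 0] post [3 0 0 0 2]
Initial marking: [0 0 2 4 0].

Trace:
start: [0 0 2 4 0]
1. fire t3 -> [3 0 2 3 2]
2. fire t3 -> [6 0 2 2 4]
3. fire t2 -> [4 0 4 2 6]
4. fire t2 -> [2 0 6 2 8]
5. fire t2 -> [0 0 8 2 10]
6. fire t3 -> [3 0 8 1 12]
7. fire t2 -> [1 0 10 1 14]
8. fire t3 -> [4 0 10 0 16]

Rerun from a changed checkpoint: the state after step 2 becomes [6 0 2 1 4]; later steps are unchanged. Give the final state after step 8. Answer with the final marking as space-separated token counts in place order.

state after step 2 := [6 0 2 1 4]
3. fire t2 -> [4 0 4 1 6]
4. fire t2 -> [2 0 6 1 8]
5. fire t2 -> [0 0 8 1 10]
6. fire t3 -> [3 0 8 0 12]
7. fire t2 -> [1 0 10 0 14]
8. fire t3 -> [1 0 10 0 14]

1 0 10 0 14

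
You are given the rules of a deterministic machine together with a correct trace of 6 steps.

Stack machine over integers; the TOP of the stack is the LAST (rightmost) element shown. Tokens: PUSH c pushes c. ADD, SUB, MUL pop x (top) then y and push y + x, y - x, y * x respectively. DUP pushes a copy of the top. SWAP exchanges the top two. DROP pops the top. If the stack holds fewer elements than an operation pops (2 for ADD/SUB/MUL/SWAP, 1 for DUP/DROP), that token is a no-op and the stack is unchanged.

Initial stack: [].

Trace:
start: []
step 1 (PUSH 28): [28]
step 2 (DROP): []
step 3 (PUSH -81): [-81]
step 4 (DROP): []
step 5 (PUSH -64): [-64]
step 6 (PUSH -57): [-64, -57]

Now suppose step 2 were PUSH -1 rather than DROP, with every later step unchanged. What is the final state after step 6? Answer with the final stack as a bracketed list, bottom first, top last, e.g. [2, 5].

[28, -1, -64, -57]

(re-executing from step 2 with the substitution; state before step 2: [28])
step 2 (PUSH -1): [28, -1]
step 3 (PUSH -81): [28, -1, -81]
step 4 (DROP): [28, -1]
step 5 (PUSH -64): [28, -1, -64]
step 6 (PUSH -57): [28, -1, -64, -57]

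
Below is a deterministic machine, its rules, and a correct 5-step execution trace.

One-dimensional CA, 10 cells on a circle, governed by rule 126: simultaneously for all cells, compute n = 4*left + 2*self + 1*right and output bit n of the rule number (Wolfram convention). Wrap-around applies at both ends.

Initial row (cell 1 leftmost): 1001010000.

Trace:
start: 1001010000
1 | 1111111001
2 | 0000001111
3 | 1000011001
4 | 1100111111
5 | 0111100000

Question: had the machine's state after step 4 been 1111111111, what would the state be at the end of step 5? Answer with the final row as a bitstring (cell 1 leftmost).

state after step 4 := 1111111111
5 | 0000000000

0000000000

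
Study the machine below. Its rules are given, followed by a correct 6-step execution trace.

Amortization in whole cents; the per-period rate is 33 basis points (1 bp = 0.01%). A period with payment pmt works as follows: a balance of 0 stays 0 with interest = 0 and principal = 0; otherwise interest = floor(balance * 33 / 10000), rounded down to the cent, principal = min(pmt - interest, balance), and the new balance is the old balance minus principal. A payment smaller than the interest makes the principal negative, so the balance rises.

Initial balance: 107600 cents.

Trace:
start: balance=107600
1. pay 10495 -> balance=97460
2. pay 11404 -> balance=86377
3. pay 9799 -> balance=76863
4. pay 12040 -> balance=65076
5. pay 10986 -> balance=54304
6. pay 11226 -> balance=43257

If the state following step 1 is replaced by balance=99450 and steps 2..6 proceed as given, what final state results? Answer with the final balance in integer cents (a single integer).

45280

state after step 1 := balance=99450
2. pay 11404 -> balance=88374
3. pay 9799 -> balance=78866
4. pay 12040 -> balance=67086
5. pay 10986 -> balance=56321
6. pay 11226 -> balance=45280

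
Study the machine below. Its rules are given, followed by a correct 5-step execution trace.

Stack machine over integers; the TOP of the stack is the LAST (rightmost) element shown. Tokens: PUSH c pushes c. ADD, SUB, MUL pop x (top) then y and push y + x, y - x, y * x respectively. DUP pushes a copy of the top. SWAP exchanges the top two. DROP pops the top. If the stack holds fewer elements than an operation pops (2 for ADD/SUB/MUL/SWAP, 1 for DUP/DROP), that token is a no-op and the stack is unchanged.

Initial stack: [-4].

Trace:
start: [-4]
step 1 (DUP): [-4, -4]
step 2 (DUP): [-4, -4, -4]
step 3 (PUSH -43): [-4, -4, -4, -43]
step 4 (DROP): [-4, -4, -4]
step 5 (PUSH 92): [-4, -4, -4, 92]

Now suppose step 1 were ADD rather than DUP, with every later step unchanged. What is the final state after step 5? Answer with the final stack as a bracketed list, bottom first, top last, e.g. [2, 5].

[-4, -4, 92]

(re-executing from step 1 with the substitution; state before step 1: [-4])
step 1 (ADD): [-4]
step 2 (DUP): [-4, -4]
step 3 (PUSH -43): [-4, -4, -43]
step 4 (DROP): [-4, -4]
step 5 (PUSH 92): [-4, -4, 92]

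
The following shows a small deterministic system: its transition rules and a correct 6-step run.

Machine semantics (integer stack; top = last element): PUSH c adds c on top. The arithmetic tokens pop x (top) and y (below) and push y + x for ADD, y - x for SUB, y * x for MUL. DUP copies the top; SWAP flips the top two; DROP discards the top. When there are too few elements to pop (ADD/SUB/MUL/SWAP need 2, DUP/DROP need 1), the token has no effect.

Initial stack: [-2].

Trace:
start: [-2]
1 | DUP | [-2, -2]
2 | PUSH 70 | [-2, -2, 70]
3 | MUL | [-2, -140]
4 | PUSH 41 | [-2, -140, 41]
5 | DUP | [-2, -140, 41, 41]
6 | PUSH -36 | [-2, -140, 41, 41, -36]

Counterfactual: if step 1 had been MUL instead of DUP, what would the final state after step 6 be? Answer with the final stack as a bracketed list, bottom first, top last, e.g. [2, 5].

[-140, 41, 41, -36]

(re-executing from step 1 with the substitution; state before step 1: [-2])
1 | MUL | [-2]
2 | PUSH 70 | [-2, 70]
3 | MUL | [-140]
4 | PUSH 41 | [-140, 41]
5 | DUP | [-140, 41, 41]
6 | PUSH -36 | [-140, 41, 41, -36]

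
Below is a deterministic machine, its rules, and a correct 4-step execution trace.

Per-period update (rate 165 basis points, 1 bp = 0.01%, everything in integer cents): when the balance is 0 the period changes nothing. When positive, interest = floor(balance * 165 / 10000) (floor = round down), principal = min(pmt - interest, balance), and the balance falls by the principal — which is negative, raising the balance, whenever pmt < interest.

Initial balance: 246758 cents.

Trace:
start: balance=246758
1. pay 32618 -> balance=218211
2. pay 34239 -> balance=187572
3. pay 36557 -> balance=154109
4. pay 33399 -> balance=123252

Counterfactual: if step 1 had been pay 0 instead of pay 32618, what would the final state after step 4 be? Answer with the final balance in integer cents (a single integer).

157512

(re-executing from step 1 with the substitution; state before step 1: balance=246758)
1. pay 0 -> balance=250829
2. pay 34239 -> balance=220728
3. pay 36557 -> balance=187813
4. pay 33399 -> balance=157512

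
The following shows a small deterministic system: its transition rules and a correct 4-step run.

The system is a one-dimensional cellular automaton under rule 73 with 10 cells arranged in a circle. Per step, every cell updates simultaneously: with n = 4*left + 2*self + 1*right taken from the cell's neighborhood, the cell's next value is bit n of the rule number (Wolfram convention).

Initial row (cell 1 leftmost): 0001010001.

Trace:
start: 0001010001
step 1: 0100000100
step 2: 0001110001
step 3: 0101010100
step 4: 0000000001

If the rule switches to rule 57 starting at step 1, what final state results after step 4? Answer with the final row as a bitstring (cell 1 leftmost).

(re-executing steps 1..4 under rule 57; state before step 1: 0001010001)
step 1: 1100101100
step 2: 1010011010
step 3: 0101010101
step 4: 1010101010

1010101010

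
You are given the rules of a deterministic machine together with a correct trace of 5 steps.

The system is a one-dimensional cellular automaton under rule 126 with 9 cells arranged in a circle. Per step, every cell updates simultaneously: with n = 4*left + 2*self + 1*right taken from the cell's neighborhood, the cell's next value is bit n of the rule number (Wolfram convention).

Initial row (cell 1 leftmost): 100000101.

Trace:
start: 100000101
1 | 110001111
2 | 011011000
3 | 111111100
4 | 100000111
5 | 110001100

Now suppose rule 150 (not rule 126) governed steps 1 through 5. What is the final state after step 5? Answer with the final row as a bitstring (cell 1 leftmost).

111000000

(re-executing steps 1..5 under rule 150; state before step 1: 100000101)
1 | 010001100
2 | 111010010
3 | 010011110
4 | 111101101
5 | 111000000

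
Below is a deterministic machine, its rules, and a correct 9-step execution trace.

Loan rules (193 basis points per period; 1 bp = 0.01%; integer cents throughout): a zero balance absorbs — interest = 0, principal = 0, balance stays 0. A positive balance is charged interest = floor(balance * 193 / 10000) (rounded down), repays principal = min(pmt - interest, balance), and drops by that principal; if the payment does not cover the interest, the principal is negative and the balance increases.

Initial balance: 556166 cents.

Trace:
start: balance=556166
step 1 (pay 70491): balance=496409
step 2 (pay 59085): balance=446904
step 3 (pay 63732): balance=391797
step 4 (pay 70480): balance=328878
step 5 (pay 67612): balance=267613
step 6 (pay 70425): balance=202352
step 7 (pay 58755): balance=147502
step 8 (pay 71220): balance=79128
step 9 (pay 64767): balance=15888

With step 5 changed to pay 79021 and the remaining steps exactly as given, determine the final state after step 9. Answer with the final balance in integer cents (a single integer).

(re-executing from step 5 with the substitution; state before step 5: balance=328878)
step 5 (pay 79021): balance=256204
step 6 (pay 70425): balance=190723
step 7 (pay 58755): balance=135648
step 8 (pay 71220): balance=67046
step 9 (pay 64767): balance=3572

3572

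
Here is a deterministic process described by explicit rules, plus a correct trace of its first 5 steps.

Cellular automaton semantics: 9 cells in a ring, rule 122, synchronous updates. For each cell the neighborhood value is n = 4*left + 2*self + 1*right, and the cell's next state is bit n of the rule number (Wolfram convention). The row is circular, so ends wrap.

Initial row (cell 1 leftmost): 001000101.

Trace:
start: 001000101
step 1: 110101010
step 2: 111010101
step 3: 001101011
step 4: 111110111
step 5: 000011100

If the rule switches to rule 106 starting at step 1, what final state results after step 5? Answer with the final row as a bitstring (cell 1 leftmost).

(re-executing steps 1..5 under rule 106; state before step 1: 001000101)
step 1: 010001010
step 2: 100010100
step 3: 000101001
step 4: 001010010
step 5: 010100100

010100100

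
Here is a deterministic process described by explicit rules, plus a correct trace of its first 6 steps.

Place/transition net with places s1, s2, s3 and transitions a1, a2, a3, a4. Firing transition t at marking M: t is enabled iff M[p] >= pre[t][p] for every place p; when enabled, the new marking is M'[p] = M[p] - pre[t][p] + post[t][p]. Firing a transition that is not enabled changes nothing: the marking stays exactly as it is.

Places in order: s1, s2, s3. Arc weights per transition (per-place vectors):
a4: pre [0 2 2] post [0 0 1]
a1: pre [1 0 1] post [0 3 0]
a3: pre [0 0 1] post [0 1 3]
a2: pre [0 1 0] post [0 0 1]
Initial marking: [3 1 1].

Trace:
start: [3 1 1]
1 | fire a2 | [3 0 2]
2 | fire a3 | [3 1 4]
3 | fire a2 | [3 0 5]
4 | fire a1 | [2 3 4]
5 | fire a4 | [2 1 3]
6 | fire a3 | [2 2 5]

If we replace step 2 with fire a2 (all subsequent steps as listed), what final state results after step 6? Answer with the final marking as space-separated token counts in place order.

2 4 3

(re-executing from step 2 with the substitution; state before step 2: [3 0 2])
2 | fire a2 | [3 0 2]
3 | fire a2 | [3 0 2]
4 | fire a1 | [2 3 1]
5 | fire a4 | [2 3 1]
6 | fire a3 | [2 4 3]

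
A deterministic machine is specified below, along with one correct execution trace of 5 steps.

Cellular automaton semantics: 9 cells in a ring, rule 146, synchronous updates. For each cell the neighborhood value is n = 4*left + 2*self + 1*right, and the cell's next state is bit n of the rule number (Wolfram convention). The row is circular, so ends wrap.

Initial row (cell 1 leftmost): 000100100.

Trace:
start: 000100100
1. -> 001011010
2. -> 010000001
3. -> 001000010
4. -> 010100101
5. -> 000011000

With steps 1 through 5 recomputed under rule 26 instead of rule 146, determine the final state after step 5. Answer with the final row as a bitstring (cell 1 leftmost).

010100010

(re-executing steps 1..5 under rule 26; state before step 1: 000100100)
1. -> 001011010
2. -> 010010001
3. -> 001101010
4. -> 011000001
5. -> 010100010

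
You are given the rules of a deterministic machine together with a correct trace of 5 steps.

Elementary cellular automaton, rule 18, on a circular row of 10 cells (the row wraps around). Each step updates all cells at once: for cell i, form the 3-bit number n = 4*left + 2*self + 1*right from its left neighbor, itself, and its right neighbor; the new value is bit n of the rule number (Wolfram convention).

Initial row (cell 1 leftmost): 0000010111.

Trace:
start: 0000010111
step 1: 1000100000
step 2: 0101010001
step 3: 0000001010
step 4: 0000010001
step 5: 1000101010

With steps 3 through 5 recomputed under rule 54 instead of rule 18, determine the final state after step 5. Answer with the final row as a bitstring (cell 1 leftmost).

(re-executing steps 3..5 under rule 54; state before step 3: 0101010001)
step 3: 1111111011
step 4: 0000000100
step 5: 0000001110

0000001110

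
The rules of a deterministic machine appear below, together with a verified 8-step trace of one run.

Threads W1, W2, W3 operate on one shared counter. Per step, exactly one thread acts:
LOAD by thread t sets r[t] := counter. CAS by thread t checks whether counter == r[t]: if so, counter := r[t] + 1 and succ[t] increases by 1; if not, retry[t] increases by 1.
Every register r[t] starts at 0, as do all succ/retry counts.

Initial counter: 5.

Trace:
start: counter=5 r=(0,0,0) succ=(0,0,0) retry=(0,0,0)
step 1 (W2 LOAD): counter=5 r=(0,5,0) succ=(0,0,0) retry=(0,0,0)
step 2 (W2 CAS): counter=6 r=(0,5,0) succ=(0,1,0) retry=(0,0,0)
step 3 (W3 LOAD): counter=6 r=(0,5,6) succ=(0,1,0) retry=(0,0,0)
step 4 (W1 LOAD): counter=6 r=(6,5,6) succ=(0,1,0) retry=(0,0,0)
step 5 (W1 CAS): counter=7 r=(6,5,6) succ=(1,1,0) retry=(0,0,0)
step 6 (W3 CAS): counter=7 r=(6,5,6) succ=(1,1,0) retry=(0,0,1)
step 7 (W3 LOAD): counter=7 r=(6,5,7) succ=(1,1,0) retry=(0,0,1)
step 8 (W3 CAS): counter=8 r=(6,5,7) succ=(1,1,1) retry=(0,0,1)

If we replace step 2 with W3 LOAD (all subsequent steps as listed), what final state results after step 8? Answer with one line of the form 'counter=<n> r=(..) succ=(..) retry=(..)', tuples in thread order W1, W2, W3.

(re-executing from step 2 with the substitution; state before step 2: counter=5 r=(0,5,0) succ=(0,0,0) retry=(0,0,0))
step 2 (W3 LOAD): counter=5 r=(0,5,5) succ=(0,0,0) retry=(0,0,0)
step 3 (W3 LOAD): counter=5 r=(0,5,5) succ=(0,0,0) retry=(0,0,0)
step 4 (W1 LOAD): counter=5 r=(5,5,5) succ=(0,0,0) retry=(0,0,0)
step 5 (W1 CAS): counter=6 r=(5,5,5) succ=(1,0,0) retry=(0,0,0)
step 6 (W3 CAS): counter=6 r=(5,5,5) succ=(1,0,0) retry=(0,0,1)
step 7 (W3 LOAD): counter=6 r=(5,5,6) succ=(1,0,0) retry=(0,0,1)
step 8 (W3 CAS): counter=7 r=(5,5,6) succ=(1,0,1) retry=(0,0,1)

counter=7 r=(5,5,6) succ=(1,0,1) retry=(0,0,1)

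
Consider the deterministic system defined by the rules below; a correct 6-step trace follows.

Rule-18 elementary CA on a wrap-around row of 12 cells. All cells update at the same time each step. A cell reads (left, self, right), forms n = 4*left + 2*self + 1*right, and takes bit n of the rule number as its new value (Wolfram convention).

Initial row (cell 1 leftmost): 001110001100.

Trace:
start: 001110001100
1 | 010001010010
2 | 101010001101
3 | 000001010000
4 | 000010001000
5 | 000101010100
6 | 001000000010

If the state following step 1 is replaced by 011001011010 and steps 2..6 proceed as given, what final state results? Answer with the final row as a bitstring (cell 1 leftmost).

state after step 1 := 011001011010
2 | 100110000001
3 | 011001000010
4 | 100110100101
5 | 011000011000
6 | 100100100100

100100100100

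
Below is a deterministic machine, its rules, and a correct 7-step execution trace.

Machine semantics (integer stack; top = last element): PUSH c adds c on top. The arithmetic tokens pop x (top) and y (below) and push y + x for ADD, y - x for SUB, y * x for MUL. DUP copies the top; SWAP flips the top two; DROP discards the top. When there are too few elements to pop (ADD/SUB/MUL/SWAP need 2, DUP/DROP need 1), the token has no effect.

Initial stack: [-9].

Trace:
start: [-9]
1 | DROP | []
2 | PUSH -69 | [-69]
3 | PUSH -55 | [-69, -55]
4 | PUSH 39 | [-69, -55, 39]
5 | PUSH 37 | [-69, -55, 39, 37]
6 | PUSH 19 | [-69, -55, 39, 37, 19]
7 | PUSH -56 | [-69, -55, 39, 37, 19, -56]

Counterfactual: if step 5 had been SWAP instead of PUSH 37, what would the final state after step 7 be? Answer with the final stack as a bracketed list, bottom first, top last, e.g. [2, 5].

[-69, 39, -55, 19, -56]

(re-executing from step 5 with the substitution; state before step 5: [-69, -55, 39])
5 | SWAP | [-69, 39, -55]
6 | PUSH 19 | [-69, 39, -55, 19]
7 | PUSH -56 | [-69, 39, -55, 19, -56]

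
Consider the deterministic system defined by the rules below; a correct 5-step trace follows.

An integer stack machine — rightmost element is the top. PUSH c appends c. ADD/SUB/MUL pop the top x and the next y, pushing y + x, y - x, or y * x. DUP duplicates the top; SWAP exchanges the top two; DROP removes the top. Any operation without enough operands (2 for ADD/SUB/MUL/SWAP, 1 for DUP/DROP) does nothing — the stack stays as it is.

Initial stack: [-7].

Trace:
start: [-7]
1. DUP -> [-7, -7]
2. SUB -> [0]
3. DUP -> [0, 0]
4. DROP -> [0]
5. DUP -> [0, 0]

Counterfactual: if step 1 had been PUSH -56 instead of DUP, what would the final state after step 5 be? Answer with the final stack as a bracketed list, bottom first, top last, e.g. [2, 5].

(re-executing from step 1 with the substitution; state before step 1: [-7])
1. PUSH -56 -> [-7, -56]
2. SUB -> [49]
3. DUP -> [49, 49]
4. DROP -> [49]
5. DUP -> [49, 49]

[49, 49]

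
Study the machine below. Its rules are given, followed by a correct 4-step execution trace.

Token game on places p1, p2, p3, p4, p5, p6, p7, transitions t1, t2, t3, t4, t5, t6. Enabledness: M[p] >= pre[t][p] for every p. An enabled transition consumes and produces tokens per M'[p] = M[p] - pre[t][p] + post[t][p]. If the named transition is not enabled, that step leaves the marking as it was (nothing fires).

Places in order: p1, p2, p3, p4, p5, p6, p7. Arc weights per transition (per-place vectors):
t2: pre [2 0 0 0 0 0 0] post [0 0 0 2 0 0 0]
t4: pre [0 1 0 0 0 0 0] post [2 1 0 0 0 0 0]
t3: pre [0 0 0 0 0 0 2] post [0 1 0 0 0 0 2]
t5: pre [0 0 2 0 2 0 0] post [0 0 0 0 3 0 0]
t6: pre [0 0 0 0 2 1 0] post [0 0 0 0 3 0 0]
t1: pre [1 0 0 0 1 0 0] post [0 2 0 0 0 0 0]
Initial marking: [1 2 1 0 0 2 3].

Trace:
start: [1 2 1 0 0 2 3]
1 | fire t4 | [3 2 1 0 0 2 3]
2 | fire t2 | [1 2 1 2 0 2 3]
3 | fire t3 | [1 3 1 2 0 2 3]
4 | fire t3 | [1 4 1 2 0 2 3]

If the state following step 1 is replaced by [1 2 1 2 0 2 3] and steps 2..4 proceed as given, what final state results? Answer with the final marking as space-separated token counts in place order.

state after step 1 := [1 2 1 2 0 2 3]
2 | fire t2 | [1 2 1 2 0 2 3]
3 | fire t3 | [1 3 1 2 0 2 3]
4 | fire t3 | [1 4 1 2 0 2 3]

1 4 1 2 0 2 3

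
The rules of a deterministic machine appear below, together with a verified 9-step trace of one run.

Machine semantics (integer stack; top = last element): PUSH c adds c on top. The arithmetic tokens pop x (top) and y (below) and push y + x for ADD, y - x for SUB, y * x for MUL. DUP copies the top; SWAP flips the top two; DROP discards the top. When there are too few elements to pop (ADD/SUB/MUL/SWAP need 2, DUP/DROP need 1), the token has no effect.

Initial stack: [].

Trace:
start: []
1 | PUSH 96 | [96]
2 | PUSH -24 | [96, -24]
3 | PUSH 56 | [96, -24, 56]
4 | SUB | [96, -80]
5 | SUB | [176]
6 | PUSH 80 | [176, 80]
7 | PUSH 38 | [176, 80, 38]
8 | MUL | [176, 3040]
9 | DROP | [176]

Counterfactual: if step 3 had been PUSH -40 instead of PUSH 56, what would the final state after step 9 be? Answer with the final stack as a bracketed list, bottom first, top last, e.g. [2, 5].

[80]

(re-executing from step 3 with the substitution; state before step 3: [96, -24])
3 | PUSH -40 | [96, -24, -40]
4 | SUB | [96, 16]
5 | SUB | [80]
6 | PUSH 80 | [80, 80]
7 | PUSH 38 | [80, 80, 38]
8 | MUL | [80, 3040]
9 | DROP | [80]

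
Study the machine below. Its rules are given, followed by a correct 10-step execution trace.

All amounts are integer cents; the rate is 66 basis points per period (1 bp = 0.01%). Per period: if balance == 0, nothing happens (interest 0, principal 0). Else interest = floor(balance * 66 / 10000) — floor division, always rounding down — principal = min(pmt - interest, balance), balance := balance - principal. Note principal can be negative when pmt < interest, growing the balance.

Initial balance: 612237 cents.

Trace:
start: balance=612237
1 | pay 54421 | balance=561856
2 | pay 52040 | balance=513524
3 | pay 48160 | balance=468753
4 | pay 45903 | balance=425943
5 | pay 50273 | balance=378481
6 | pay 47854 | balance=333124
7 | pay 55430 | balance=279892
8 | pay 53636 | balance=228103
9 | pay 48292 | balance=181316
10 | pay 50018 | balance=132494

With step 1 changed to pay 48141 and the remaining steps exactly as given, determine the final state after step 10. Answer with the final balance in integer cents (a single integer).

139156

(re-executing from step 1 with the substitution; state before step 1: balance=612237)
1 | pay 48141 | balance=568136
2 | pay 52040 | balance=519845
3 | pay 48160 | balance=475115
4 | pay 45903 | balance=432347
5 | pay 50273 | balance=384927
6 | pay 47854 | balance=339613
7 | pay 55430 | balance=286424
8 | pay 53636 | balance=234678
9 | pay 48292 | balance=187934
10 | pay 50018 | balance=139156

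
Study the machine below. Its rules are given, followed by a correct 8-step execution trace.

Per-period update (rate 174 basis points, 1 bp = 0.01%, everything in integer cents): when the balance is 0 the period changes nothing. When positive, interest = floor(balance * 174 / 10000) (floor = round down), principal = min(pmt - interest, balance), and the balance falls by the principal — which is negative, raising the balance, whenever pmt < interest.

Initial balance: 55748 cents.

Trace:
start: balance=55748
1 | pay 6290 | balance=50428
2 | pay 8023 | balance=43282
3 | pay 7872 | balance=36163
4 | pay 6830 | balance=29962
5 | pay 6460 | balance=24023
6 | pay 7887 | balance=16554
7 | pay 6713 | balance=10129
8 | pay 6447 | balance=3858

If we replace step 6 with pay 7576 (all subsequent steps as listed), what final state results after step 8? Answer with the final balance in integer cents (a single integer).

(re-executing from step 6 with the substitution; state before step 6: balance=24023)
6 | pay 7576 | balance=16865
7 | pay 6713 | balance=10445
8 | pay 6447 | balance=4179

4179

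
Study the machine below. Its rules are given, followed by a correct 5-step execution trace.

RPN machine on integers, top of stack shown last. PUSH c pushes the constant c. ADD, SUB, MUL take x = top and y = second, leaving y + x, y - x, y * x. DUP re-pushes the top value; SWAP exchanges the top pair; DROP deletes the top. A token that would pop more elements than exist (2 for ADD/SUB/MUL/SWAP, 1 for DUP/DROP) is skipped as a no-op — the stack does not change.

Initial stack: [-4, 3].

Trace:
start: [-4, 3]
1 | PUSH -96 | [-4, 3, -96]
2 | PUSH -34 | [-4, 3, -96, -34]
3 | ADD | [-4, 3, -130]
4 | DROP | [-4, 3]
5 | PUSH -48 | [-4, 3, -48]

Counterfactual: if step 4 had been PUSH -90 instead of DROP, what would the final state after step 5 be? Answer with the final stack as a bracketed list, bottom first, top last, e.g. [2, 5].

(re-executing from step 4 with the substitution; state before step 4: [-4, 3, -130])
4 | PUSH -90 | [-4, 3, -130, -90]
5 | PUSH -48 | [-4, 3, -130, -90, -48]

[-4, 3, -130, -90, -48]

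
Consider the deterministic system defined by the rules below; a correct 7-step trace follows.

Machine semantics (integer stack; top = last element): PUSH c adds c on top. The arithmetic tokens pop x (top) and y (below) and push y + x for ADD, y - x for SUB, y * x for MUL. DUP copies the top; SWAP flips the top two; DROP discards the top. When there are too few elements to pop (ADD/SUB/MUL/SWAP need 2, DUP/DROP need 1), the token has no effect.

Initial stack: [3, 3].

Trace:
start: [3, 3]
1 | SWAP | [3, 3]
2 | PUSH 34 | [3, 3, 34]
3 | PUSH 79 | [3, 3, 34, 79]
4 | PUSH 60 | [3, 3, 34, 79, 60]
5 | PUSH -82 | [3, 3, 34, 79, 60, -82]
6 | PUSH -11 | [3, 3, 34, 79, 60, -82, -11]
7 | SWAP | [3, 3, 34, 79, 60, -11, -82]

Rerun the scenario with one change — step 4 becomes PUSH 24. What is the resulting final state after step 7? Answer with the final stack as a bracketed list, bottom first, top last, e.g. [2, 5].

(re-executing from step 4 with the substitution; state before step 4: [3, 3, 34, 79])
4 | PUSH 24 | [3, 3, 34, 79, 24]
5 | PUSH -82 | [3, 3, 34, 79, 24, -82]
6 | PUSH -11 | [3, 3, 34, 79, 24, -82, -11]
7 | SWAP | [3, 3, 34, 79, 24, -11, -82]

[3, 3, 34, 79, 24, -11, -82]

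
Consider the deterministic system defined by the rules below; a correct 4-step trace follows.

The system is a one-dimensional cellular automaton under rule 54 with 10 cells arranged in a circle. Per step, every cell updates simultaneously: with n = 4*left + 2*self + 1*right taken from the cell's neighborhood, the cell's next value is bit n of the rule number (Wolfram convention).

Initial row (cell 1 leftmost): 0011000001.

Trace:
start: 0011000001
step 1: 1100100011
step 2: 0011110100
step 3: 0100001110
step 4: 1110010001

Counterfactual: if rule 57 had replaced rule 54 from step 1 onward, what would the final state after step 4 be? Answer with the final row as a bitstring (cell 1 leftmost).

(re-executing steps 1..4 under rule 57; state before step 1: 0011000001)
step 1: 1010111100
step 2: 0101100010
step 3: 0011011001
step 4: 1010110100

1010110100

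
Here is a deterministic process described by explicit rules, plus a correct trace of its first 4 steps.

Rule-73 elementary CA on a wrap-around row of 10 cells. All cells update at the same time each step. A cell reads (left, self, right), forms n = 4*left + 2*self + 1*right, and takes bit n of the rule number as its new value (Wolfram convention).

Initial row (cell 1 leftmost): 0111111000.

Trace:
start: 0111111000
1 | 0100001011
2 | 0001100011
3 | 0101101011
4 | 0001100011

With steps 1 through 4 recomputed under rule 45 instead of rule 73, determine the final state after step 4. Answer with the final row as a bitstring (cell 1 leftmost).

0110010100

(re-executing steps 1..4 under rule 45; state before step 1: 0111111000)
1 | 0100000011
2 | 1101111010
3 | 1011000111
4 | 0110010100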